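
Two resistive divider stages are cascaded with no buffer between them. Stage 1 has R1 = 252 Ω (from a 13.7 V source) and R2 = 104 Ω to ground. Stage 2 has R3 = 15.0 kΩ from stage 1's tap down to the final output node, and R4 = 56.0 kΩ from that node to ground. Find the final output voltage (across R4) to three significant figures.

Stage 2 presents R3+R4 = 71000 Ω as a load on stage 1's tap.
Stage 1's lower leg becomes R2‖(R3+R4) = 103.8 Ω, so V_mid = 13.7 × 103.8/355.8 = 3.998 V.
Stage 2 is itself unloaded: V_out = V_mid × R4/(R3+R4) = 3.998 × 56000/71000 = 3.15 V.

V_out ≈ 3.15 V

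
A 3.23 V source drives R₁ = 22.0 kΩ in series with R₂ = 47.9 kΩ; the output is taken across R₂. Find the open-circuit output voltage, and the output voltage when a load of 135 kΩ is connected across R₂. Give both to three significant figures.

Open-circuit: V = 3.23 × 47.9/(22.0 + 47.9) = 2.21 V.
With the load, R₂ becomes R₂‖R_L = 35.36 kΩ, so V = 3.23 × 35.36/57.36 = 1.99 V.

Unloaded: 2.21 V; loaded: 1.99 V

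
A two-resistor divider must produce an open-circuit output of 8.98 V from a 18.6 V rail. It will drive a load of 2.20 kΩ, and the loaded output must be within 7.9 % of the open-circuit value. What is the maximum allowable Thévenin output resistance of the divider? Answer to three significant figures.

Loading drop = R_th/(R_th + R_L) ≤ 0.0790, so R_th ≤ R_L · ε/(1−ε) = 2.20 kΩ × 0.0790/0.9210 = 189 Ω.

R_th ≤ 189 Ω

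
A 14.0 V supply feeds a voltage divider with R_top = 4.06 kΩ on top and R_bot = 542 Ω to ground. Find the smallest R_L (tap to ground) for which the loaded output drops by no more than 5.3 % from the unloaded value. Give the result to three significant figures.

R_L(min) ≈ 8.54 kΩ

Output resistance R_th = R_top‖R_bot = (4060 × 542)/4602 = 478.2 Ω.
The fractional drop is R_th/(R_th + R_L); requiring this ≤ 0.0530 gives R_L ≥ R_th(1/0.0530 − 1) = 478.2 × 17.87 = 8.54 kΩ.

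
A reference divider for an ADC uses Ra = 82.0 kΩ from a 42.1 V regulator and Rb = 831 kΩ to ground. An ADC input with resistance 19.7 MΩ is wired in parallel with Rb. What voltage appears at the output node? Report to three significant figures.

V_out ≈ 38.2 V

The load sits in parallel with Rb: Rb‖R_L = (831 × 19700) / (831 + 19700) = 797.4 kΩ.
V_out = 42.1 × 797.4 / (82.0 + 797.4) = 42.1 × 797.4/879.4 = 38.2 V.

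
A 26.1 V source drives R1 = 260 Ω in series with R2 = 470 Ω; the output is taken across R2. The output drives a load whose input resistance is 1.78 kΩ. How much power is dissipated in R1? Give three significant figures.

P ≈ 444 mW

Total resistance from the source is R1 + (R2‖R_L) = 631.8 Ω, so I = 26.1/631.8 Ω = 41.31 mA.
P = I²·R1 = (41.31 mA)² × 260 Ω = 444 mW.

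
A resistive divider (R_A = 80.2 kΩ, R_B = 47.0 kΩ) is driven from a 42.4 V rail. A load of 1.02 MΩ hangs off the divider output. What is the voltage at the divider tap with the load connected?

The load sits in parallel with R_B: R_B‖R_L = (47.0 × 1020) / (47.0 + 1020) = 44.93 kΩ.
V_out = 42.4 × 44.93 / (80.2 + 44.93) = 42.4 × 44.93/125.1 = 15.2 V.

V_out ≈ 15.2 V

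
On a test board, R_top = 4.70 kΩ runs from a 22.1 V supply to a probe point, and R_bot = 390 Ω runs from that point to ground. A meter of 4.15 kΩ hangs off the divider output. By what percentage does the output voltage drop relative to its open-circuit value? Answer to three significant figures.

7.98 %

The divider's output (Thévenin) resistance is R_top‖R_bot = 360.1 Ω.
Fractional drop under load = R_th/(R_th + R_L) = 360.1 / (360.1 + 4150) = 0.07985.
So the output falls by 7.98 %.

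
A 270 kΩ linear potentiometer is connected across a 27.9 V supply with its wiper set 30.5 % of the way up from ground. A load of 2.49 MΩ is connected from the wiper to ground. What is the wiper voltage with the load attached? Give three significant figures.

The wiper splits the pot into (1−α)R = 187.7 kΩ above and αR = 82.35 kΩ below.
Lower section ‖ load = 79.71 kΩ.
V_wiper = 27.9 × 79.71/(187.7 + 79.71) = 8.32 V.

V ≈ 8.32 V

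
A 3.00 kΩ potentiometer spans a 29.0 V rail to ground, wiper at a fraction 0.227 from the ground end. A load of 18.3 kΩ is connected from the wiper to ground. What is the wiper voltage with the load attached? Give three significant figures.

The wiper splits the pot into (1−α)R = 2319 Ω above and αR = 681.0 Ω below.
Lower section ‖ load = 656.6 Ω.
V_wiper = 29.0 × 656.6/(2319 + 656.6) = 6.40 V.

V ≈ 6.40 V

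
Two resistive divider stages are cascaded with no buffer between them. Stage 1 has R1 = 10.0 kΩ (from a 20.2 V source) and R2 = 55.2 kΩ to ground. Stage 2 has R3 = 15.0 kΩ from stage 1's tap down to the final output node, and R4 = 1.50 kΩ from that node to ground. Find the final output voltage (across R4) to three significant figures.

V_out ≈ 1.03 V

Stage 2 presents R3+R4 = 16.50 kΩ as a load on stage 1's tap.
Stage 1's lower leg becomes R2‖(R3+R4) = 12.70 kΩ, so V_mid = 20.2 × 12.70/22.70 = 11.30 V.
Stage 2 is itself unloaded: V_out = V_mid × R4/(R3+R4) = 11.30 × 1.50/16.50 = 1.03 V.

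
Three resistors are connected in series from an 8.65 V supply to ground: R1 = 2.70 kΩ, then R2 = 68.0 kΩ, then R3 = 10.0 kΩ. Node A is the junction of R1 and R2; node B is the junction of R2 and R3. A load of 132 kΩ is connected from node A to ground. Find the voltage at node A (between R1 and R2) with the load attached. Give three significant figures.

V ≈ 8.20 V

Below node A the series string R2+R3 = 78.00 kΩ sits in parallel with the 132 kΩ load: 49.03 kΩ.
V_A = 8.65 × 49.03/(2.70 + 49.03) = 8.20 V.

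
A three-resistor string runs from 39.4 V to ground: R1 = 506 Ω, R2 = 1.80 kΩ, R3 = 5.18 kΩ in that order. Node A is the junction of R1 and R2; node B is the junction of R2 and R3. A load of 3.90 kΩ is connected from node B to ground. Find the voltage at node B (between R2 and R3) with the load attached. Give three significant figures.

V ≈ 19.3 V

At node B, R3 is in parallel with the load: R3‖R_L = 2225 Ω.
Below node A the resistance is R2 + (R3‖R_L) = 4025 Ω, so V_A = 39.4 × 4025/4531 = 35.00 V.
Then V_B = V_A × (R3‖R_L)/(R2 + R3‖R_L) = 35.00 × 2225/4025 = 19.3 V.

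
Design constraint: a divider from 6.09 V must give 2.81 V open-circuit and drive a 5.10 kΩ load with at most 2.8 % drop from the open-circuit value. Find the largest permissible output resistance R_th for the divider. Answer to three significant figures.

R_th ≤ 147 Ω

Loading drop = R_th/(R_th + R_L) ≤ 0.0280, so R_th ≤ R_L · ε/(1−ε) = 5.10 kΩ × 0.0280/0.9720 = 147 Ω.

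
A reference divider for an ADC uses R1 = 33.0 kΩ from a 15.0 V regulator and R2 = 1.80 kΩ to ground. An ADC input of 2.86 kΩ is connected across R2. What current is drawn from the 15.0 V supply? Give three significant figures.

I ≈ 0.440 mA

R2‖R_L = 1.105 kΩ, so the source sees R1 + R2‖R_L = 34.10 kΩ.
I = 15.0 V / 34.10 kΩ = 0.440 mA.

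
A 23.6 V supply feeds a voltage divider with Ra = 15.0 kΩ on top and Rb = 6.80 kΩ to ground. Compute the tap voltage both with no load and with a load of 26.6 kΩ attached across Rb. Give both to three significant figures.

Unloaded: 7.36 V; loaded: 6.26 V

Open-circuit: V = 23.6 × 6.80/(15.0 + 6.80) = 7.36 V.
With the load, Rb becomes Rb‖R_L = 5.416 kΩ, so V = 23.6 × 5.416/20.42 = 6.26 V.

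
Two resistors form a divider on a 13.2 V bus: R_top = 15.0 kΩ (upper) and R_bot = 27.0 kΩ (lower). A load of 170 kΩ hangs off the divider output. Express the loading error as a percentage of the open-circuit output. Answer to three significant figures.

5.37 %

The divider's output (Thévenin) resistance is R_top‖R_bot = 9.643 kΩ.
Fractional drop under load = R_th/(R_th + R_L) = 9.643 / (9.643 + 170) = 0.05368.
So the output falls by 5.37 %.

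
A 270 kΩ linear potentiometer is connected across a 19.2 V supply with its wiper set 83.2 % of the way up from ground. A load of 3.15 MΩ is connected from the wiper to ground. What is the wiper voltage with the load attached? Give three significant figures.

The wiper splits the pot into (1−α)R = 45.36 kΩ above and αR = 224.6 kΩ below.
Lower section ‖ load = 209.7 kΩ.
V_wiper = 19.2 × 209.7/(45.36 + 209.7) = 15.8 V.

V ≈ 15.8 V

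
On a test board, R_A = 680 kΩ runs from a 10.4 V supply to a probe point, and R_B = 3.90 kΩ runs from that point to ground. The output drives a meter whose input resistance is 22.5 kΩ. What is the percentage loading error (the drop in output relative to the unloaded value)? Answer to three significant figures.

The divider's output (Thévenin) resistance is R_A‖R_B = 3.878 kΩ.
Fractional drop under load = R_th/(R_th + R_L) = 3.878 / (3.878 + 22.5) = 0.1470.
So the output falls by 14.7 %.

14.7 %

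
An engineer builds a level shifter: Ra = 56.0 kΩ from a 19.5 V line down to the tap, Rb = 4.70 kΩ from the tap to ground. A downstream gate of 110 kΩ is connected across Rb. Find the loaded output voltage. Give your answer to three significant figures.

V_out ≈ 1.45 V

The load sits in parallel with Rb: Rb‖R_L = (4.70 × 110) / (4.70 + 110) = 4.507 kΩ.
V_out = 19.5 × 4.507 / (56.0 + 4.507) = 19.5 × 4.507/60.51 = 1.45 V.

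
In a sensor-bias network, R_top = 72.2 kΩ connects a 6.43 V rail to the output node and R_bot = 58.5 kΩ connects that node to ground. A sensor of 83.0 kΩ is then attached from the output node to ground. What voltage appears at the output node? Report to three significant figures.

V_out ≈ 2.07 V

The load sits in parallel with R_bot: R_bot‖R_L = (58.5 × 83.0) / (58.5 + 83.0) = 34.31 kΩ.
V_out = 6.43 × 34.31 / (72.2 + 34.31) = 6.43 × 34.31/106.5 = 2.07 V.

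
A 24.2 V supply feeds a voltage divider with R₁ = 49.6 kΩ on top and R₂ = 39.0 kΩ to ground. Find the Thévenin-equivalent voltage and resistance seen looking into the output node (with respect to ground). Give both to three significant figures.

V_th is the open-circuit tap voltage: 24.2 × 39.0/(49.6 + 39.0) = 10.7 V.
With the supply zeroed, R₁ and R₂ appear in parallel from the tap: R_th = R₁‖R₂ = (49.6 × 39.0)/88.60 = 21.8 kΩ.

V_th = 10.7 V, R_th = 21.8 kΩ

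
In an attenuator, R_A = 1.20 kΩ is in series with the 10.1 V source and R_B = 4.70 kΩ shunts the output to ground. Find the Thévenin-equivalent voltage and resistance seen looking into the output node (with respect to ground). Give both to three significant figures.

V_th = 8.05 V, R_th = 956 Ω

V_th is the open-circuit tap voltage: 10.1 × 4.70/(1.20 + 4.70) = 8.05 V.
With the supply zeroed, R_A and R_B appear in parallel from the tap: R_th = R_A‖R_B = (1.20 × 4.70)/5.900 = 956 Ω.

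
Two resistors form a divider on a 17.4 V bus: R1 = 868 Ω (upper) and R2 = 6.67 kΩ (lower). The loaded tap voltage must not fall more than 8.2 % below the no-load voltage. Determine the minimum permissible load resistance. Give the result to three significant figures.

Output resistance R_th = R1‖R2 = (868 × 6670)/7538 = 768.0 Ω.
The fractional drop is R_th/(R_th + R_L); requiring this ≤ 0.0820 gives R_L ≥ R_th(1/0.0820 − 1) = 768.0 × 11.20 = 8.60 kΩ.

R_L(min) ≈ 8.60 kΩ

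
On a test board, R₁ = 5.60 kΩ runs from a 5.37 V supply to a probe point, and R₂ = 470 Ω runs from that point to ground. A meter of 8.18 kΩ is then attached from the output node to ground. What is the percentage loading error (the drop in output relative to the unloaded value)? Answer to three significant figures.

The divider's output (Thévenin) resistance is R₁‖R₂ = 433.6 Ω.
Fractional drop under load = R_th/(R_th + R_L) = 433.6 / (433.6 + 8180) = 0.05034.
So the output falls by 5.03 %.

5.03 %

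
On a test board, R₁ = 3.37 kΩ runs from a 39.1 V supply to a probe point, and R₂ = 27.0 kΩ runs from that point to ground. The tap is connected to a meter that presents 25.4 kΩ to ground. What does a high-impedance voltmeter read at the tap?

The load sits in parallel with R₂: R₂‖R_L = (27.0 × 25.4) / (27.0 + 25.4) = 13.09 kΩ.
V_out = 39.1 × 13.09 / (3.37 + 13.09) = 39.1 × 13.09/16.46 = 31.1 V.

V_out ≈ 31.1 V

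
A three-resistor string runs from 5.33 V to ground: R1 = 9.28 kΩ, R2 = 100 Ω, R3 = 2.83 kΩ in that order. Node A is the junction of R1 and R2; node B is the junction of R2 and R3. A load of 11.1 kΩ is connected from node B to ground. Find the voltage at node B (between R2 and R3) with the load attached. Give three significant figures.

V ≈ 1.03 V

At node B, R3 is in parallel with the load: R3‖R_L = 2255 Ω.
Below node A the resistance is R2 + (R3‖R_L) = 2355 Ω, so V_A = 5.33 × 2355/11640 = 1.079 V.
Then V_B = V_A × (R3‖R_L)/(R2 + R3‖R_L) = 1.079 × 2255/2355 = 1.03 V.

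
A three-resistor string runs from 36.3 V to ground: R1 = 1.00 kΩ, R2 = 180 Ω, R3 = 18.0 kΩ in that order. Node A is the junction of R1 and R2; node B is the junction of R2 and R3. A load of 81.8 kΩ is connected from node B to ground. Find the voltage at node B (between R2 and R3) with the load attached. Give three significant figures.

At node B, R3 is in parallel with the load: R3‖R_L = 14750 Ω.
Below node A the resistance is R2 + (R3‖R_L) = 14930 Ω, so V_A = 36.3 × 14930/15930 = 34.02 V.
Then V_B = V_A × (R3‖R_L)/(R2 + R3‖R_L) = 34.02 × 14750/14930 = 33.6 V.

V ≈ 33.6 V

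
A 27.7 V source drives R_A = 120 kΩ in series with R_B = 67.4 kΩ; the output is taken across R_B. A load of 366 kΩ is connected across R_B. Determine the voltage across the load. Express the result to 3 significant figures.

V_out ≈ 8.91 V

The load sits in parallel with R_B: R_B‖R_L = (67.4 × 366) / (67.4 + 366) = 56.92 kΩ.
V_out = 27.7 × 56.92 / (120 + 56.92) = 27.7 × 56.92/176.9 = 8.91 V.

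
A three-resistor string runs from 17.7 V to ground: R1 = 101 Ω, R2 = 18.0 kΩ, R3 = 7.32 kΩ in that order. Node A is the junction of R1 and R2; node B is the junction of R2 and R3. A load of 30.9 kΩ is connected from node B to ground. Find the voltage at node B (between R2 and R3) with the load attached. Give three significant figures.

V ≈ 4.36 V

At node B, R3 is in parallel with the load: R3‖R_L = 5918 Ω.
Below node A the resistance is R2 + (R3‖R_L) = 23920 Ω, so V_A = 17.7 × 23920/24020 = 17.63 V.
Then V_B = V_A × (R3‖R_L)/(R2 + R3‖R_L) = 17.63 × 5918/23920 = 4.36 V.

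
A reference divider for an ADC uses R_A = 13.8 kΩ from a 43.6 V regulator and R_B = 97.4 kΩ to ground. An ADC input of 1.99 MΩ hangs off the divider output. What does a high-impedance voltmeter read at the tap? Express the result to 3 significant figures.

V_out ≈ 38.0 V

The load sits in parallel with R_B: R_B‖R_L = (97.4 × 1990) / (97.4 + 1990) = 92.86 kΩ.
V_out = 43.6 × 92.86 / (13.8 + 92.86) = 43.6 × 92.86/106.7 = 38.0 V.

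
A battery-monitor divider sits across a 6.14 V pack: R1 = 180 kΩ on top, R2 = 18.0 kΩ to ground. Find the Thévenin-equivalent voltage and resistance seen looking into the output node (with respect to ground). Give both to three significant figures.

V_th = 0.558 V, R_th = 16.4 kΩ

V_th is the open-circuit tap voltage: 6.14 × 18.0/(180 + 18.0) = 0.558 V.
With the supply zeroed, R1 and R2 appear in parallel from the tap: R_th = R1‖R2 = (180 × 18.0)/198.0 = 16.4 kΩ.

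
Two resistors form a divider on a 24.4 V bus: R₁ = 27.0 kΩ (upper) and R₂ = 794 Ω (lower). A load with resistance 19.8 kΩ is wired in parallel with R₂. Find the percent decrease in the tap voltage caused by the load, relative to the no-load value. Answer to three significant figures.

The divider's output (Thévenin) resistance is R₁‖R₂ = 771.3 Ω.
Fractional drop under load = R_th/(R_th + R_L) = 771.3 / (771.3 + 19800) = 0.03749.
So the output falls by 3.75 %.

3.75 %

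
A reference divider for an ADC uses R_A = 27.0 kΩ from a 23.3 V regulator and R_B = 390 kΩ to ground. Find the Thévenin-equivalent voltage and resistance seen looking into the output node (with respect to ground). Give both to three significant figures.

V_th = 21.8 V, R_th = 25.3 kΩ

V_th is the open-circuit tap voltage: 23.3 × 390/(27.0 + 390) = 21.8 V.
With the supply zeroed, R_A and R_B appear in parallel from the tap: R_th = R_A‖R_B = (27.0 × 390)/417.0 = 25.3 kΩ.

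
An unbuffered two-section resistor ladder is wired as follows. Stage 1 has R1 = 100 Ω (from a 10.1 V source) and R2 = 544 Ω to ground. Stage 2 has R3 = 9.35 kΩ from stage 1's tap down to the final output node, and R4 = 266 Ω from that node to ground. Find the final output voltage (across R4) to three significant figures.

V_out ≈ 0.234 V

Stage 2 presents R3+R4 = 9616 Ω as a load on stage 1's tap.
Stage 1's lower leg becomes R2‖(R3+R4) = 514.9 Ω, so V_mid = 10.1 × 514.9/614.9 = 8.457 V.
Stage 2 is itself unloaded: V_out = V_mid × R4/(R3+R4) = 8.457 × 266/9616 = 0.234 V.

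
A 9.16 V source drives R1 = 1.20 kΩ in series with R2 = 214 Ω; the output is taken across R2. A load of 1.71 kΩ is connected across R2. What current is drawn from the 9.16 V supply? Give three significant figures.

R2‖R_L = 190.2 Ω, so the source sees R1 + R2‖R_L = 1390 Ω.
I = 9.16 V / 1390 Ω = 6.59 mA.

I ≈ 6.59 mA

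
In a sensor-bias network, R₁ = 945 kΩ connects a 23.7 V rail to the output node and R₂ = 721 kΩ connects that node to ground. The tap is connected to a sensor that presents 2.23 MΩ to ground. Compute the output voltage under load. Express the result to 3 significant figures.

The load sits in parallel with R₂: R₂‖R_L = (721 × 2230) / (721 + 2230) = 544.8 kΩ.
V_out = 23.7 × 544.8 / (945 + 544.8) = 23.7 × 544.8/1490 = 8.67 V.
(Unloaded it would have been 10.3 V.)

V_out ≈ 8.67 V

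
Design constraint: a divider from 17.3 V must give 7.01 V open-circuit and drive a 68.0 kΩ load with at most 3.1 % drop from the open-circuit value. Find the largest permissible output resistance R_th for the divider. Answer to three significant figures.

R_th ≤ 2.18 kΩ

Loading drop = R_th/(R_th + R_L) ≤ 0.0310, so R_th ≤ R_L · ε/(1−ε) = 68.0 kΩ × 0.0310/0.9690 = 2.18 kΩ.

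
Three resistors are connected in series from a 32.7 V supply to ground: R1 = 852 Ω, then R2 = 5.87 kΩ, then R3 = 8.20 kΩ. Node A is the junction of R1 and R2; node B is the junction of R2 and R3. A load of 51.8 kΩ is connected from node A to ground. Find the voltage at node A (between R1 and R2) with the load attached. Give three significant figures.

V ≈ 30.4 V

Below node A the series string R2+R3 = 14070 Ω sits in parallel with the 51800 Ω load: 11060 Ω.
V_A = 32.7 × 11060/(852 + 11060) = 30.4 V.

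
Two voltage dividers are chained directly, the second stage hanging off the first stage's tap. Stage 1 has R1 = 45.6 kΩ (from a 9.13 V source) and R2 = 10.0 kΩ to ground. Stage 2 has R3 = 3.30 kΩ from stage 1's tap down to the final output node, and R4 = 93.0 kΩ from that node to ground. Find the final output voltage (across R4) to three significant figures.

Stage 2 presents R3+R4 = 96.30 kΩ as a load on stage 1's tap.
Stage 1's lower leg becomes R2‖(R3+R4) = 9.059 kΩ, so V_mid = 9.13 × 9.059/54.66 = 1.513 V.
Stage 2 is itself unloaded: V_out = V_mid × R4/(R3+R4) = 1.513 × 93.0/96.30 = 1.46 V.

V_out ≈ 1.46 V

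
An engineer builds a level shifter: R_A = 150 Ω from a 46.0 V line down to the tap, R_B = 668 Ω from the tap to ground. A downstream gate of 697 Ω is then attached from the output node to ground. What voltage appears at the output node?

V_out ≈ 31.9 V

The load sits in parallel with R_B: R_B‖R_L = (668 × 697) / (668 + 697) = 341.1 Ω.
V_out = 46.0 × 341.1 / (150 + 341.1) = 46.0 × 341.1/491.1 = 31.9 V.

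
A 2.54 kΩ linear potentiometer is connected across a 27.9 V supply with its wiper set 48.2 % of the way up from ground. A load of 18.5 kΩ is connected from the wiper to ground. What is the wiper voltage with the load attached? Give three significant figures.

The wiper splits the pot into (1−α)R = 1.316 kΩ above and αR = 1.224 kΩ below.
Lower section ‖ load = 1.148 kΩ.
V_wiper = 27.9 × 1.148/(1.316 + 1.148) = 13.0 V.

V ≈ 13.0 V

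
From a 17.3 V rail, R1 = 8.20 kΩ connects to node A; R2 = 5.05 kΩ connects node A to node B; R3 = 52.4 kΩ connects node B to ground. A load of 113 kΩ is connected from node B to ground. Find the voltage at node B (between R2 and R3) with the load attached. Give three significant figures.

At node B, R3 is in parallel with the load: R3‖R_L = 35.80 kΩ.
Below node A the resistance is R2 + (R3‖R_L) = 40.85 kΩ, so V_A = 17.3 × 40.85/49.05 = 14.41 V.
Then V_B = V_A × (R3‖R_L)/(R2 + R3‖R_L) = 14.41 × 35.80/40.85 = 12.6 V.

V ≈ 12.6 V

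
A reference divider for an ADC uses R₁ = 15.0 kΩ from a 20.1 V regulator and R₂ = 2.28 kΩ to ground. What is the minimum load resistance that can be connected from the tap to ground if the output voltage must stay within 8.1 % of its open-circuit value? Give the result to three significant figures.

R_L(min) ≈ 22.5 kΩ

Output resistance R_th = R₁‖R₂ = (15.0 × 2.28)/17.28 = 1.979 kΩ.
The fractional drop is R_th/(R_th + R_L); requiring this ≤ 0.0810 gives R_L ≥ R_th(1/0.0810 − 1) = 1.979 × 11.35 = 22.5 kΩ.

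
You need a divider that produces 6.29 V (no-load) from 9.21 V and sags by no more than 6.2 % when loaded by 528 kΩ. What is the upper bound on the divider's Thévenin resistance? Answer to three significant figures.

Loading drop = R_th/(R_th + R_L) ≤ 0.0620, so R_th ≤ R_L · ε/(1−ε) = 528 kΩ × 0.0620/0.9380 = 34.9 kΩ.
(Any R1, R2 with R2/(R1+R2) = 0.683 and R1‖R2 ≤ 34.9 kΩ will meet the spec.)

R_th ≤ 34.9 kΩ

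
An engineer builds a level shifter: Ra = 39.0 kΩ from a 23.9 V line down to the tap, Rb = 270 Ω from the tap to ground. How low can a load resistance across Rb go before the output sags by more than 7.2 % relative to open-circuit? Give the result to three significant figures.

R_L(min) ≈ 3.46 kΩ

Output resistance R_th = Ra‖Rb = (39000 × 270)/39270 = 268.1 Ω.
The fractional drop is R_th/(R_th + R_L); requiring this ≤ 0.0720 gives R_L ≥ R_th(1/0.0720 − 1) = 268.1 × 12.89 = 3.46 kΩ.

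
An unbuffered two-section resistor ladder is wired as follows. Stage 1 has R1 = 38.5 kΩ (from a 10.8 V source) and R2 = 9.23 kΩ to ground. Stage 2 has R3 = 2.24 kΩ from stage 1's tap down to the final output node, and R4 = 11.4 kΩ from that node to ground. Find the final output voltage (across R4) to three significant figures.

V_out ≈ 1.13 V

Stage 2 presents R3+R4 = 13.64 kΩ as a load on stage 1's tap.
Stage 1's lower leg becomes R2‖(R3+R4) = 5.505 kΩ, so V_mid = 10.8 × 5.505/44.00 = 1.351 V.
Stage 2 is itself unloaded: V_out = V_mid × R4/(R3+R4) = 1.351 × 11.4/13.64 = 1.13 V.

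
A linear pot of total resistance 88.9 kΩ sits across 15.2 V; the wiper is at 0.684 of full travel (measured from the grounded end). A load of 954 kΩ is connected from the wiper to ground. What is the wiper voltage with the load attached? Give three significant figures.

The wiper splits the pot into (1−α)R = 28.09 kΩ above and αR = 60.81 kΩ below.
Lower section ‖ load = 57.16 kΩ.
V_wiper = 15.2 × 57.16/(28.09 + 57.16) = 10.2 V.

V ≈ 10.2 V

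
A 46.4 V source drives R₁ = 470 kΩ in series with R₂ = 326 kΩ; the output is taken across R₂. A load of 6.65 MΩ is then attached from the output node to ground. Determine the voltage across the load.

V_out ≈ 18.5 V

The load sits in parallel with R₂: R₂‖R_L = (326 × 6650) / (326 + 6650) = 310.8 kΩ.
V_out = 46.4 × 310.8 / (470 + 310.8) = 46.4 × 310.8/780.8 = 18.5 V.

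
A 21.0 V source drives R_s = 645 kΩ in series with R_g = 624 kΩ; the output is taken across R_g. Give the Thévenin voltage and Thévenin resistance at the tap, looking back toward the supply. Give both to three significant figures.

V_th = 10.3 V, R_th = 317 kΩ

V_th is the open-circuit tap voltage: 21.0 × 624/(645 + 624) = 10.3 V.
With the supply zeroed, R_s and R_g appear in parallel from the tap: R_th = R_s‖R_g = (645 × 624)/1269 = 317 kΩ.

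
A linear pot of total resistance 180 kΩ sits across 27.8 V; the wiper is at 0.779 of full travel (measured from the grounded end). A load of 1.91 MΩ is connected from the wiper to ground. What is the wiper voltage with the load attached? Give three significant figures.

V ≈ 21.3 V

The wiper splits the pot into (1−α)R = 39.78 kΩ above and αR = 140.2 kΩ below.
Lower section ‖ load = 130.6 kΩ.
V_wiper = 27.8 × 130.6/(39.78 + 130.6) = 21.3 V.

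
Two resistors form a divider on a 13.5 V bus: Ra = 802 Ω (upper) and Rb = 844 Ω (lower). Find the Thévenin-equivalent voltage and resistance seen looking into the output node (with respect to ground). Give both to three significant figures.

V_th = 6.92 V, R_th = 411 Ω

V_th is the open-circuit tap voltage: 13.5 × 844/(802 + 844) = 6.92 V.
With the supply zeroed, Ra and Rb appear in parallel from the tap: R_th = Ra‖Rb = (802 × 844)/1646 = 411 Ω.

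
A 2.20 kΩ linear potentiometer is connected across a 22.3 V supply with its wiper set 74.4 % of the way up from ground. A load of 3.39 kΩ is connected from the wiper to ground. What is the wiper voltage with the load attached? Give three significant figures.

V ≈ 14.8 V

The wiper splits the pot into (1−α)R = 563.2 Ω above and αR = 1637 Ω below.
Lower section ‖ load = 1104 Ω.
V_wiper = 22.3 × 1104/(563.2 + 1104) = 14.8 V.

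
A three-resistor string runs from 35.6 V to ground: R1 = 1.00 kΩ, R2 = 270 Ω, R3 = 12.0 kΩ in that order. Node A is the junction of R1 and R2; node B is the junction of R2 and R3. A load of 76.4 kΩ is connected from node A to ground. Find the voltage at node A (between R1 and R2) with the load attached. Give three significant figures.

Below node A the series string R2+R3 = 12270 Ω sits in parallel with the 76400 Ω load: 10570 Ω.
V_A = 35.6 × 10570/(1000 + 10570) = 32.5 V.

V ≈ 32.5 V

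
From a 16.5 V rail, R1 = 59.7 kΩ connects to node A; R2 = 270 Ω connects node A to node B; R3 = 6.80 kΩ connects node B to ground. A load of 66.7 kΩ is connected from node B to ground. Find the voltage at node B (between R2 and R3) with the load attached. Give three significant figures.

V ≈ 1.54 V

At node B, R3 is in parallel with the load: R3‖R_L = 6171 Ω.
Below node A the resistance is R2 + (R3‖R_L) = 6441 Ω, so V_A = 16.5 × 6441/66140 = 1.607 V.
Then V_B = V_A × (R3‖R_L)/(R2 + R3‖R_L) = 1.607 × 6171/6441 = 1.54 V.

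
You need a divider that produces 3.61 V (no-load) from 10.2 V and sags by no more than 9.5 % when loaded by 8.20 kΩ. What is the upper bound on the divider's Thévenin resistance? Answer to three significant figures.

R_th ≤ 861 Ω

Loading drop = R_th/(R_th + R_L) ≤ 0.0950, so R_th ≤ R_L · ε/(1−ε) = 8.20 kΩ × 0.0950/0.9050 = 861 Ω.
(Any R1, R2 with R2/(R1+R2) = 0.354 and R1‖R2 ≤ 861 Ω will meet the spec.)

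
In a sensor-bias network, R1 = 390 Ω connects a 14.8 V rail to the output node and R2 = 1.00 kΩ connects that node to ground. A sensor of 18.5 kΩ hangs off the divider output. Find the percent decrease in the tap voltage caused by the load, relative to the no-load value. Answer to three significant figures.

1.49 %

The divider's output (Thévenin) resistance is R1‖R2 = 280.6 Ω.
Fractional drop under load = R_th/(R_th + R_L) = 280.6 / (280.6 + 18500) = 0.01494.
So the output falls by 1.49 %.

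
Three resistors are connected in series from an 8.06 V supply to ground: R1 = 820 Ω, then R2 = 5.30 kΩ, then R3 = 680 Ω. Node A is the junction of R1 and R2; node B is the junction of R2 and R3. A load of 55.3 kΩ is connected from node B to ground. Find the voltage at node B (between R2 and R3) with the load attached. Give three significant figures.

At node B, R3 is in parallel with the load: R3‖R_L = 671.7 Ω.
Below node A the resistance is R2 + (R3‖R_L) = 5972 Ω, so V_A = 8.06 × 5972/6792 = 7.087 V.
Then V_B = V_A × (R3‖R_L)/(R2 + R3‖R_L) = 7.087 × 671.7/5972 = 0.797 V.

V ≈ 0.797 V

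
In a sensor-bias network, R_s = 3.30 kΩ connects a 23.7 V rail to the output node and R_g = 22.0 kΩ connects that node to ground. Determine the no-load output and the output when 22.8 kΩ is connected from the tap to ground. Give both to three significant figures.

Open-circuit: V = 23.7 × 22.0/(3.30 + 22.0) = 20.6 V.
With the load, R_g becomes R_g‖R_L = 11.20 kΩ, so V = 23.7 × 11.20/14.50 = 18.3 V.

Unloaded: 20.6 V; loaded: 18.3 V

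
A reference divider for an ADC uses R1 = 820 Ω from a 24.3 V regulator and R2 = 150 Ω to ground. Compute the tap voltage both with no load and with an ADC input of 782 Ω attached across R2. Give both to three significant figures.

Open-circuit: V = 24.3 × 150/(820 + 150) = 3.76 V.
With the load, R2 becomes R2‖R_L = 125.9 Ω, so V = 24.3 × 125.9/945.9 = 3.23 V.

Unloaded: 3.76 V; loaded: 3.23 V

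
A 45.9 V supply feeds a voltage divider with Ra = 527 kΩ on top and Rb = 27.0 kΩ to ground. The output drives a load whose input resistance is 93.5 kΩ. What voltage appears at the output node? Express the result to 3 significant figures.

V_out ≈ 1.75 V

The load sits in parallel with Rb: Rb‖R_L = (27.0 × 93.5) / (27.0 + 93.5) = 20.95 kΩ.
V_out = 45.9 × 20.95 / (527 + 20.95) = 45.9 × 20.95/548.0 = 1.75 V.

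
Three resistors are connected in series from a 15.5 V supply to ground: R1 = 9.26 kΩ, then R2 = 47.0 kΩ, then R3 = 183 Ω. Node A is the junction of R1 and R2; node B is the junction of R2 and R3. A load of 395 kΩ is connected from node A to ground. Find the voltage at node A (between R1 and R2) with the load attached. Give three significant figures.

Below node A the series string R2+R3 = 47180 Ω sits in parallel with the 395000 Ω load: 42150 Ω.
V_A = 15.5 × 42150/(9260 + 42150) = 12.7 V.

V ≈ 12.7 V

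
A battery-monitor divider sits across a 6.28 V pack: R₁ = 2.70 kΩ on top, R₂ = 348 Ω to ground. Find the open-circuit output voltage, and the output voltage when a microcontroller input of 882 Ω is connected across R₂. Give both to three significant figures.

Unloaded: 0.717 V; loaded: 0.531 V

Open-circuit: V = 6.28 × 348/(2700 + 348) = 0.717 V.
With the load, R₂ becomes R₂‖R_L = 249.5 Ω, so V = 6.28 × 249.5/2950 = 0.531 V.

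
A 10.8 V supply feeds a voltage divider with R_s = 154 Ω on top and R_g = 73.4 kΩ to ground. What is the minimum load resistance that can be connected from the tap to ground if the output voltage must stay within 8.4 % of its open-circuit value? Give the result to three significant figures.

Output resistance R_th = R_s‖R_g = (154 × 73400)/73550 = 153.7 Ω.
The fractional drop is R_th/(R_th + R_L); requiring this ≤ 0.0840 gives R_L ≥ R_th(1/0.0840 − 1) = 153.7 × 10.90 = 1.68 kΩ.

R_L(min) ≈ 1.68 kΩ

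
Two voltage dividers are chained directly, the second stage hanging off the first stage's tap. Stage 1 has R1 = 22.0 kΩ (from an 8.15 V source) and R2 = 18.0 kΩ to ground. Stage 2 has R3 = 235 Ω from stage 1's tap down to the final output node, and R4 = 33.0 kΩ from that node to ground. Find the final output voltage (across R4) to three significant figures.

V_out ≈ 2.81 V

Stage 2 presents R3+R4 = 33240 Ω as a load on stage 1's tap.
Stage 1's lower leg becomes R2‖(R3+R4) = 11680 Ω, so V_mid = 8.15 × 11680/33680 = 2.826 V.
Stage 2 is itself unloaded: V_out = V_mid × R4/(R3+R4) = 2.826 × 33000/33240 = 2.81 V.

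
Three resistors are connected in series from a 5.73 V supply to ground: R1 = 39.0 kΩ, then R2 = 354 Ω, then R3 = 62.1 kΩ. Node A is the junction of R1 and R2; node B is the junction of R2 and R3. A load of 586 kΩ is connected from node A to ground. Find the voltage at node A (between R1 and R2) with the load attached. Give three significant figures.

V ≈ 3.39 V

Below node A the series string R2+R3 = 62450 Ω sits in parallel with the 586000 Ω load: 56440 Ω.
V_A = 5.73 × 56440/(39000 + 56440) = 3.39 V.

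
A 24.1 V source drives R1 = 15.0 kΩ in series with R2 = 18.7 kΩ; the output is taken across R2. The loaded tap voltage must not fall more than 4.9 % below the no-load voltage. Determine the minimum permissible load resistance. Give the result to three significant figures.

R_L(min) ≈ 162 kΩ

Output resistance R_th = R1‖R2 = (15.0 × 18.7)/33.70 = 8.323 kΩ.
The fractional drop is R_th/(R_th + R_L); requiring this ≤ 0.0490 gives R_L ≥ R_th(1/0.0490 − 1) = 8.323 × 19.41 = 162 kΩ.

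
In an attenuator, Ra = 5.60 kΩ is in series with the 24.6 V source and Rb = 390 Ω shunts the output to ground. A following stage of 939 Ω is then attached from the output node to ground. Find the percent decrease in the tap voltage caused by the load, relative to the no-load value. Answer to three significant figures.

Unloaded V = 24.6 × 390/5990 = 1.602 V.
Loaded: Rb‖R_L = 275.6 Ω, giving V = 24.6 × 275.6/5876 = 1.154 V.
Drop = (1.602 − 1.154) / 1.602 = 28.0 %.

28.0 %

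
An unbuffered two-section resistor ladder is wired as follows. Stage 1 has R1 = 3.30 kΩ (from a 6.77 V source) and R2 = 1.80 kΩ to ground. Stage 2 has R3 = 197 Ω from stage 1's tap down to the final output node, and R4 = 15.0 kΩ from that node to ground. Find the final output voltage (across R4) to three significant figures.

Stage 2 presents R3+R4 = 15200 Ω as a load on stage 1's tap.
Stage 1's lower leg becomes R2‖(R3+R4) = 1609 Ω, so V_mid = 6.77 × 1609/4909 = 2.219 V.
Stage 2 is itself unloaded: V_out = V_mid × R4/(R3+R4) = 2.219 × 15000/15200 = 2.19 V.

V_out ≈ 2.19 V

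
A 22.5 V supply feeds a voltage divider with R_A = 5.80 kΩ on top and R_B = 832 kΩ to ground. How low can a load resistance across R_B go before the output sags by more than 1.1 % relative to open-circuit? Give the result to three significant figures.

R_L(min) ≈ 518 kΩ

Output resistance R_th = R_A‖R_B = (5.80 × 832)/837.8 = 5.760 kΩ.
The fractional drop is R_th/(R_th + R_L); requiring this ≤ 0.0110 gives R_L ≥ R_th(1/0.0110 − 1) = 5.760 × 89.91 = 518 kΩ.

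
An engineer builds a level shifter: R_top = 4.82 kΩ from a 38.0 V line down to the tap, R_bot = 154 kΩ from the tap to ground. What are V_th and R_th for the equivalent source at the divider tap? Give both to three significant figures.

V_th is the open-circuit tap voltage: 38.0 × 154/(4.82 + 154) = 36.8 V.
With the supply zeroed, R_top and R_bot appear in parallel from the tap: R_th = R_top‖R_bot = (4.82 × 154)/158.8 = 4.67 kΩ.

V_th = 36.8 V, R_th = 4.67 kΩ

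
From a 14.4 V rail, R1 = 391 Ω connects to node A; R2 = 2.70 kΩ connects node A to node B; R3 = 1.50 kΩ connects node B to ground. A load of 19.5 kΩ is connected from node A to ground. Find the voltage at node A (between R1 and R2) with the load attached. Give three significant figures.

V ≈ 12.9 V

Below node A the series string R2+R3 = 4200 Ω sits in parallel with the 19500 Ω load: 3456 Ω.
V_A = 14.4 × 3456/(391 + 3456) = 12.9 V.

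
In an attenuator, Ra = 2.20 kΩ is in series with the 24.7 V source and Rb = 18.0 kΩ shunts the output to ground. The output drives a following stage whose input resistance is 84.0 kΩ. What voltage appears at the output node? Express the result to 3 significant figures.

The load sits in parallel with Rb: Rb‖R_L = (18.0 × 84.0) / (18.0 + 84.0) = 14.82 kΩ.
V_out = 24.7 × 14.82 / (2.20 + 14.82) = 24.7 × 14.82/17.02 = 21.5 V.
(Unloaded it would have been 22.0 V.)

V_out ≈ 21.5 V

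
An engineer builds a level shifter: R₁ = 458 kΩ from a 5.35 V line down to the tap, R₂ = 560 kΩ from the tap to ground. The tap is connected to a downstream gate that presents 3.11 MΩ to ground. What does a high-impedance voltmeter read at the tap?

The load sits in parallel with R₂: R₂‖R_L = (560 × 3110) / (560 + 3110) = 474.6 kΩ.
V_out = 5.35 × 474.6 / (458 + 474.6) = 5.35 × 474.6/932.6 = 2.72 V.
(Unloaded it would have been 2.94 V.)

V_out ≈ 2.72 V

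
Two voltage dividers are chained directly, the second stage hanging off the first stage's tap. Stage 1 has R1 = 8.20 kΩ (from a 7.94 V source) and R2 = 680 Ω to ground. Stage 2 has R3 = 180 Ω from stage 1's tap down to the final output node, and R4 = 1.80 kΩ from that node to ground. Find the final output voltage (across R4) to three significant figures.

V_out ≈ 0.420 V

Stage 2 presents R3+R4 = 1980 Ω as a load on stage 1's tap.
Stage 1's lower leg becomes R2‖(R3+R4) = 506.2 Ω, so V_mid = 7.94 × 506.2/8706 = 0.4616 V.
Stage 2 is itself unloaded: V_out = V_mid × R4/(R3+R4) = 0.4616 × 1800/1980 = 0.420 V.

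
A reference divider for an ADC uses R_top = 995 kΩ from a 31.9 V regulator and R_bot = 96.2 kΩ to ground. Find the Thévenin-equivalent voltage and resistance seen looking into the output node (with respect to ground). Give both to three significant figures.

V_th = 2.81 V, R_th = 87.7 kΩ

V_th is the open-circuit tap voltage: 31.9 × 96.2/(995 + 96.2) = 2.81 V.
With the supply zeroed, R_top and R_bot appear in parallel from the tap: R_th = R_top‖R_bot = (995 × 96.2)/1091 = 87.7 kΩ.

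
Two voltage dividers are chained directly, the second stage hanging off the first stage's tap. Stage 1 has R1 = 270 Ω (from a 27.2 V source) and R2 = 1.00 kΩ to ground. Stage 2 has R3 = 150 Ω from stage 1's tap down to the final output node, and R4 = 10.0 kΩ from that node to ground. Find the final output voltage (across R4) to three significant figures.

V_out ≈ 20.7 V

Stage 2 presents R3+R4 = 10150 Ω as a load on stage 1's tap.
Stage 1's lower leg becomes R2‖(R3+R4) = 910.3 Ω, so V_mid = 27.2 × 910.3/1180 = 20.98 V.
Stage 2 is itself unloaded: V_out = V_mid × R4/(R3+R4) = 20.98 × 10000/10150 = 20.7 V.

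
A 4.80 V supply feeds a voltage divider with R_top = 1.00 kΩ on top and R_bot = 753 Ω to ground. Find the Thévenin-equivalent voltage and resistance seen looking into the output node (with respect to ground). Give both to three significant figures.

V_th = 2.06 V, R_th = 430 Ω

V_th is the open-circuit tap voltage: 4.80 × 753/(1000 + 753) = 2.06 V.
With the supply zeroed, R_top and R_bot appear in parallel from the tap: R_th = R_top‖R_bot = (1000 × 753)/1753 = 430 Ω.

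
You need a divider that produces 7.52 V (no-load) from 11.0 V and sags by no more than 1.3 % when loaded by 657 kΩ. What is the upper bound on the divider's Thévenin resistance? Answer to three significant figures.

R_th ≤ 8.65 kΩ

Loading drop = R_th/(R_th + R_L) ≤ 0.0130, so R_th ≤ R_L · ε/(1−ε) = 657 kΩ × 0.0130/0.9870 = 8.65 kΩ.
(Any R1, R2 with R2/(R1+R2) = 0.684 and R1‖R2 ≤ 8.65 kΩ will meet the spec.)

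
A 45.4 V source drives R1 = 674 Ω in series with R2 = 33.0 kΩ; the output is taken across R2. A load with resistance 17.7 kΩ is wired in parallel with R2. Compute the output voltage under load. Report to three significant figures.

V_out ≈ 42.9 V

The load sits in parallel with R2: R2‖R_L = (33000 × 17700) / (33000 + 17700) = 11520 Ω.
V_out = 45.4 × 11520 / (674 + 11520) = 45.4 × 11520/12190 = 42.9 V.
(Unloaded it would have been 44.5 V.)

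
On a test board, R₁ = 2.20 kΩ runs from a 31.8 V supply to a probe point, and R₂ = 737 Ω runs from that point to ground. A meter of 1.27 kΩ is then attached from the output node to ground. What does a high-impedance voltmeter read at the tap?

V_out ≈ 5.56 V

The load sits in parallel with R₂: R₂‖R_L = (737 × 1270) / (737 + 1270) = 466.4 Ω.
V_out = 31.8 × 466.4 / (2200 + 466.4) = 31.8 × 466.4/2666 = 5.56 V.
(Unloaded it would have been 7.98 V.)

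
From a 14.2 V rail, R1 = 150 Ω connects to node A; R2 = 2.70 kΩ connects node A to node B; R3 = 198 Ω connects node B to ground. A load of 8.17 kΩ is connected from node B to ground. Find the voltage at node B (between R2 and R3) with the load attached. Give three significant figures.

At node B, R3 is in parallel with the load: R3‖R_L = 193.3 Ω.
Below node A the resistance is R2 + (R3‖R_L) = 2893 Ω, so V_A = 14.2 × 2893/3043 = 13.50 V.
Then V_B = V_A × (R3‖R_L)/(R2 + R3‖R_L) = 13.50 × 193.3/2893 = 0.902 V.

V ≈ 0.902 V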